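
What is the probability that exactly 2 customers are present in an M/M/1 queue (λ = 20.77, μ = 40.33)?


ρ = 20.77/40.33 = 0.5150
P_n = (1−ρ)·ρ^n = (1 − 0.5150)·0.5150^2 = 0.4850·0.265226 = 0.128634

Final: 0.128634


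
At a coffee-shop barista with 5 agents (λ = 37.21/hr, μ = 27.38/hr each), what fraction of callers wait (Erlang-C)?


a = λ/μ = 1.3590; ρ = a/5 = 0.2718
P₀ = 0.256673 (from M/M/c formula)
C(c,a) = [a^c/(c!(1−ρ))]·P₀ = [4.63587/(120·0.7282)]·0.256673
= 0.05305·0.256673 = 0.013617

Final: 0.013617


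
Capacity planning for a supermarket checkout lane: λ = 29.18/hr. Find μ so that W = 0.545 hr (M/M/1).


W = 1/(μ−λ) ⇒ μ − λ = 1/W = 1/0.545 = 1.8349
μ = λ + 1/W = 29.18 + 1.8349 = 31.0149 per hr

Final: 31.0149 /hr


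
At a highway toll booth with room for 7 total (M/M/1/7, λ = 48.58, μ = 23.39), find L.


ρ = 48.58/23.39 = 2.0770
L = ρ[1 − (K+1)ρ^K + Kρ^(K+1)] / [(1−ρ)(1−ρ^(K+1))]
Numerator: 2.0770·(1 − 8·166.721274 + 7·346.272745) = 2266.247694
Denominator: (-1.0770)·(-345.272745) = 371.843542
L = 2266.247694/371.843542 = 6.0946

Final: 6.0946


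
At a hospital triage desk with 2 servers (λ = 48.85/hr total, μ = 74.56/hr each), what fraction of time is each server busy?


ρ = λ/(cμ) = 48.85/(2·74.56) = 48.85/149.12 = 0.3276

Final: 0.3276


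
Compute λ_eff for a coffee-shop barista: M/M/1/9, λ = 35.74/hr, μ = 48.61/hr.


ρ = 0.7352; P_K = (1−ρ)ρ^9/(1−ρ^10) = 0.017428
λ_eff = λ(1 − P_K) = 35.74·(1 − 0.017428) = 35.74·0.982572 = 35.1171 /hr

Final: 35.1171 /hr


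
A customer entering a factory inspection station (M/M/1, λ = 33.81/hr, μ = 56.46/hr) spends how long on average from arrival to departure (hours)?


W = 1/(μ−λ) = 1/(56.46 − 33.81) = 1/22.65 = 0.04415 hr

Final: 0.04415 hr


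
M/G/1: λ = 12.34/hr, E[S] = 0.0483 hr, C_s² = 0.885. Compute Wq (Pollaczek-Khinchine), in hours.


ρ = λ·E[S] = 12.34·0.0483 = 0.5960
E[S²] = E[S]²(1+C_s²) = 0.0483²·(1+0.885) = 0.004397
Wq = λ·E[S²]/(2(1−ρ)) = 12.34·0.004397/(2·0.4040) = 0.06716 hr

Final: 0.06716 hr


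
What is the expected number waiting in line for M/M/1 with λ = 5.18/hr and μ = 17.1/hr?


ρ = 5.18/17.1 = 0.3029
Lq = ρ²/(1−ρ) = 0.09176/0.6971 = 0.1316

Final: 0.1316


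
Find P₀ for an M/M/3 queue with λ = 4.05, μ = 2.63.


a = λ/μ = 4.05/2.63 = 1.5399; ρ = a/c = 0.5133
Σ_{k=0}^{2} a^k/k! (terms k=0..2) = 1.00000 + 1.53992 + 1.18568 = 3.72561
Tail: a^3/(3!(1−ρ)) = 3.65172/(6·0.4867) = 1.25052
P₀ = 1/(3.72561 + 1.25052) = 1/4.97613 = 0.200959

Final: 0.200959


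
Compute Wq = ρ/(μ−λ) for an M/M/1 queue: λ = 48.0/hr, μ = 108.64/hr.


ρ = 48.0/108.64 = 0.4418
Wq = ρ/(μ−λ) = 0.4418/(108.64 − 48.0) = 0.4418/60.64 = 0.007286 hr

Final: 0.007286 hr


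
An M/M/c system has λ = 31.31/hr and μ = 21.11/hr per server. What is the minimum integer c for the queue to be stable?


Stability requires cμ > λ ⇔ c > λ/μ.
λ/μ = 31.31/21.11 = 1.4832
Minimum integer c = ⌊1.4832⌋ + 1 = 2
Check: 2·21.11 = 42.22 > 31.31, while 1·21.11 = 21.11 ≤ 31.31

Final: 2 servers


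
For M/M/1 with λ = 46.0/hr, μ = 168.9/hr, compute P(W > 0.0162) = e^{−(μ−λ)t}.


W ~ Exponential(μ−λ) for M/M/1.
μ − λ = 168.9 − 46.0 = 122.9000
P(W > t) = e^{−(μ−λ)t} = e^{−1.9910} = 0.136562

Final: 0.136562


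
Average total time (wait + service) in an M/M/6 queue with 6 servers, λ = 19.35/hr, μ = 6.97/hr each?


a = 2.7762; ρ = 0.4627; P₀ = 0.061620
Lq = P₀·a^c·ρ/(c!(1−ρ)²) = 0.06280
Wq = Lq/λ = 0.06280/19.35 = 0.003245 hr
W = Wq + 1/μ = 0.003245 + 0.14347 = 0.14672 hr

Final: 0.14672 hr


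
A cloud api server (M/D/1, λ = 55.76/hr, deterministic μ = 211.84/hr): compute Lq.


ρ = 55.76/211.84 = 0.2632
M/D/1: Lq = ρ²/(2(1−ρ)) = 0.06928/(2·0.7368) = 0.04702

Final: 0.04702


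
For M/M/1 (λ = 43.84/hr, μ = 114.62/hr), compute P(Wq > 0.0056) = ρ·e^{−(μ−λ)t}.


ρ = 43.84/114.62 = 0.3825
P(Wq > t) = ρ·e^{−(μ−λ)t} = 0.3825·e^{−0.3964}
= 0.3825·0.672759 = 0.257318

Final: 0.257318


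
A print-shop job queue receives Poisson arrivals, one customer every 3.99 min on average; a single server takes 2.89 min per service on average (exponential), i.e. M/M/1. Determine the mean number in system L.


λ = 60/3.99 = 15.0376 /hr
μ = 60/2.89 = 20.7612 /hr
ρ = λ/μ = 15.0376/20.7612 = 0.7243
L = ρ/(1−ρ) = 0.7243/0.2757 = 2.6273

Final: 2.6273


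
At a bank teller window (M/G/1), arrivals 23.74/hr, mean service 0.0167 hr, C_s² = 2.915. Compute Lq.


ρ = λ·E[S] = 23.74·0.0167 = 0.3965
Lq = ρ²(1+C_s²)/(2(1−ρ)) = 0.1572·(1+2.915)/(2·0.6035)
= 0.1572·3.9150/1.2071 = 0.50979

Final: 0.50979


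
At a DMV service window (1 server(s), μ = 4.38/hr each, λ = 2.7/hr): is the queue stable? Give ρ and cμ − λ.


Total capacity cμ = 1·4.38 = 4.38/hr
ρ = λ/(cμ) = 2.7/4.38 = 0.6164
Stable ⇔ ρ < 1: YES
Spare capacity = cμ − λ = 4.38 − 2.7 = 1.68/hr

Final: ρ = 0.6164; stable; margin = 1.68/hr


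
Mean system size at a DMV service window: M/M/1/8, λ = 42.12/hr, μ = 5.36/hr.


ρ = 42.12/5.36 = 7.8582
L = ρ[1 − (K+1)ρ^K + Kρ^(K+1)] / [(1−ρ)(1−ρ^(K+1))]
Numerator: 7.8582·(1 − 9·14540809.426450 + 8·114264718.851137) = 6154945833.735114
Denominator: (-6.8582)·(-114264717.851137) = 783651311.232796
L = 6154945833.735114/783651311.232796 = 7.8542

Final: 7.8542


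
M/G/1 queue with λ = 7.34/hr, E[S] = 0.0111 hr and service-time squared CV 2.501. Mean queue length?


ρ = λ·E[S] = 7.34·0.0111 = 0.08147
Lq = ρ²(1+C_s²)/(2(1−ρ)) = 0.006638·(1+2.501)/(2·0.9185)
= 0.006638·3.5010/1.8371 = 0.01265

Final: 0.01265


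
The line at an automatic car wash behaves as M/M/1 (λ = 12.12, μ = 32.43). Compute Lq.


ρ = 12.12/32.43 = 0.3737
Lq = ρ²/(1−ρ) = 0.1397/0.6263 = 0.2230

Final: 0.2230


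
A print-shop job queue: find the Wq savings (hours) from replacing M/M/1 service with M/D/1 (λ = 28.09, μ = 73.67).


ρ = 28.09/73.67 = 0.3813
Wq(M/M/1) = ρ/(μ−λ) = 0.3813/45.58 = 0.008365 hr
Wq(M/D/1) = ρ/(2(μ−λ)) = 0.004183 hr
Savings = 0.008365 − 0.004183 = 0.004183 hr

Final: 0.004183 hr


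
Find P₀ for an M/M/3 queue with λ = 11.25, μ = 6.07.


a = λ/μ = 11.25/6.07 = 1.8534; ρ = a/c = 0.6178
Σ_{k=0}^{2} a^k/k! (terms k=0..2) = 1.00000 + 1.85338 + 1.71750 = 4.57088
Tail: a^3/(3!(1−ρ)) = 6.36636/(6·0.3822) = 2.77614
P₀ = 1/(4.57088 + 2.77614) = 1/7.34702 = 0.136110

Final: 0.136110


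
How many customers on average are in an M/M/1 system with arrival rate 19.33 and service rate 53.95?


ρ = λ/μ = 19.33/53.95 = 0.3583
L = ρ/(1−ρ) = 0.3583/(1 − 0.3583) = 0.3583/0.6417 = 0.5583

Final: 0.5583


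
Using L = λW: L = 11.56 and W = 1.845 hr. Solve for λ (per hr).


λ = L/W = 11.56/1.845 = 6.2656 /hr

Final: 6.2656 /hr


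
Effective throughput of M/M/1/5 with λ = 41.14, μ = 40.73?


ρ = 1.0101; P_K = (1−ρ)ρ^5/(1−ρ^6) = 0.170868
λ_eff = λ(1 − P_K) = 41.14·(1 − 0.170868) = 41.14·0.829132 = 34.1105 /hr

Final: 34.1105 /hr


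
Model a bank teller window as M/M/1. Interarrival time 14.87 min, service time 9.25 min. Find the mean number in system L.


λ = 60/14.87 = 4.0350 /hr
μ = 60/9.25 = 6.4865 /hr
ρ = λ/μ = 4.0350/6.4865 = 0.6221
L = ρ/(1−ρ) = 0.6221/0.3779 = 1.6459

Final: 1.6459


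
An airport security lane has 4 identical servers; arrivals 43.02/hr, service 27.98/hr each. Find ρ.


ρ = λ/(cμ) = 43.02/(4·27.98) = 43.02/111.92 = 0.3844

Final: 0.3844


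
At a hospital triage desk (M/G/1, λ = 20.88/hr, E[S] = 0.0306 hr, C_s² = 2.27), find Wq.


ρ = λ·E[S] = 20.88·0.0306 = 0.6389
E[S²] = E[S]²(1+C_s²) = 0.0306²·(1+2.27) = 0.003062
Wq = λ·E[S²]/(2(1−ρ)) = 20.88·0.003062/(2·0.3611) = 0.08853 hr

Final: 0.08853 hr


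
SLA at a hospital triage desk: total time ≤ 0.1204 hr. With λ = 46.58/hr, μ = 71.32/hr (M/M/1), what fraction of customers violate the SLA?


W ~ Exponential(μ−λ) for M/M/1.
μ − λ = 71.32 − 46.58 = 24.7400
P(W > t) = e^{−(μ−λ)t} = e^{−2.9787} = 0.050859

Final: 0.050859


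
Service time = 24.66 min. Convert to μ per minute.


μ = 1/(service time) in consistent units.
1 minute = 1 min, so μ = 1/24.66 = 0.04055 per minute

Final: 0.04055 /min


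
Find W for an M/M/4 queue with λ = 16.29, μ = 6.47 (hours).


a = 2.5178; ρ = 0.6294; P₀ = 0.072119
Lq = P₀·a^c·ρ/(c!(1−ρ)²) = 0.55354
Wq = Lq/λ = 0.55354/16.29 = 0.03398 hr
W = Wq + 1/μ = 0.03398 + 0.15456 = 0.18854 hr

Final: 0.18854 hr


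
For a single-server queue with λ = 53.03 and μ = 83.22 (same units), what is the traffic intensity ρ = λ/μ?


ρ = λ/μ = 53.03/83.22 = 0.6372

Final: 0.6372


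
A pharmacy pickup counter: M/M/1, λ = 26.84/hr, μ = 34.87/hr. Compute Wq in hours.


ρ = 26.84/34.87 = 0.7697
Wq = ρ/(μ−λ) = 0.7697/(34.87 − 26.84) = 0.7697/8.03 = 0.09586 hr

Final: 0.09586 hr


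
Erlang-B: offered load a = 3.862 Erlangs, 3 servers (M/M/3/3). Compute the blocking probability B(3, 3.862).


B(c,a) = (a^c/c!) / Σ_{k=0}^{c} a^k/k!
a^3/3! = 9.600317
Σ terms (k=0..3): 1.00000 + 3.86200 + 7.45752 + 9.60032 = 21.919839
B = 9.600317/21.919839 = 0.437974

Final: 0.437974


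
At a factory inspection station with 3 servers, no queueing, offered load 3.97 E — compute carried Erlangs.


B(3,3.97) = 0.447979 (Erlang-B)
Carried load = a(1 − B) = 3.97·(1 − 0.447979) = 3.97·0.552021 = 2.1915 E

Final: 2.1915 Erlangs


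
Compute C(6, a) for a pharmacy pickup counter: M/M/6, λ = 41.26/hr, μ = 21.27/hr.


a = λ/μ = 1.9398; ρ = a/6 = 0.3233
P₀ = 0.143553 (from M/M/c formula)
C(c,a) = [a^c/(c!(1−ρ))]·P₀ = [53.28076/(720·0.6767)]·0.143553
= 0.10936·0.143553 = 0.015698

Final: 0.015698


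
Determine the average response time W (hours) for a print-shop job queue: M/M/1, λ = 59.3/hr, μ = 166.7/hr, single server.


W = 1/(μ−λ) = 1/(166.7 − 59.3) = 1/107.40 = 0.009311 hr

Final: 0.009311 hr


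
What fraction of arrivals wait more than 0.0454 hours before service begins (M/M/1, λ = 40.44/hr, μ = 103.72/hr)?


ρ = 40.44/103.72 = 0.3899
P(Wq > t) = ρ·e^{−(μ−λ)t} = 0.3899·e^{−2.8729}
= 0.3899·0.056534 = 0.022042

Final: 0.022042


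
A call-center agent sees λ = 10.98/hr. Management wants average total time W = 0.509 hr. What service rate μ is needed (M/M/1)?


W = 1/(μ−λ) ⇒ μ − λ = 1/W = 1/0.509 = 1.9646
μ = λ + 1/W = 10.98 + 1.9646 = 12.9446 per hr

Final: 12.9446 /hr


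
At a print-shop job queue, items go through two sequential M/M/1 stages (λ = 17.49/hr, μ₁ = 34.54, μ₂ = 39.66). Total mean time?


Each node sees arrival rate λ = 17.49/hr (tandem ⇒ throughput preserved).
W₁ = 1/(μ₁−λ) = 1/(34.54−17.49) = 0.05865 hr
W₂ = 1/(μ₂−λ) = 1/(39.66−17.49) = 0.04511 hr
W_total = W₁ + W₂ = 0.05865 + 0.04511 = 0.10376 hr

Final: 0.10376 hr


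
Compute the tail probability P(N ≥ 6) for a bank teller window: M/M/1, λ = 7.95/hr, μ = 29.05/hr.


ρ = 7.95/29.05 = 0.2737
P(N ≥ n) = ρ^n = 0.2737^6 = 0.0004201

Final: 0.0004201


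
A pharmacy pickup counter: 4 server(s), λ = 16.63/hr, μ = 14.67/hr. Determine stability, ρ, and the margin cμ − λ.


Total capacity cμ = 4·14.67 = 58.68/hr
ρ = λ/(cμ) = 16.63/58.68 = 0.2834
Stable ⇔ ρ < 1: YES
Spare capacity = cμ − λ = 58.68 − 16.63 = 42.05/hr

Final: ρ = 0.2834; stable; margin = 42.05/hr


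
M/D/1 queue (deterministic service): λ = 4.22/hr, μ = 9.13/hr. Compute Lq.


ρ = 4.22/9.13 = 0.4622
M/D/1: Lq = ρ²/(2(1−ρ)) = 0.2136/(2·0.5378) = 0.19863

Final: 0.19863


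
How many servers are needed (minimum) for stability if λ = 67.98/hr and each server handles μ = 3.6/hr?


Stability requires cμ > λ ⇔ c > λ/μ.
λ/μ = 67.98/3.6 = 18.8833
Minimum integer c = ⌊18.8833⌋ + 1 = 19
Check: 19·3.6 = 68.40 > 67.98, while 18·3.6 = 64.80 ≤ 67.98

Final: 19 servers


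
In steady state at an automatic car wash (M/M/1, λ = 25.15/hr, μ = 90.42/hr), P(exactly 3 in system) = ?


ρ = 25.15/90.42 = 0.2781
P_n = (1−ρ)·ρ^n = (1 − 0.2781)·0.2781^3 = 0.7219·0.021519 = 0.015534

Final: 0.015534


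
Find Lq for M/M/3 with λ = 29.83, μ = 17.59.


a = λ/μ = 1.6958; ρ = a/3 = 0.5653
P₀ = 0.166565
Lq = P₀·a^c·ρ / (c!·(1−ρ)²) = 0.166565·4.87711·0.5653/(6·0.18898)
= 0.40499

Final: 0.40499


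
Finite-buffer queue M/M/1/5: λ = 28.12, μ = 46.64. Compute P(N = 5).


ρ = λ/μ = 28.12/46.64 = 0.6029
P_K = (1−ρ)ρ^K/(1−ρ^(K+1)) = (0.3971·0.079668)/(1 − 0.048033)
= 0.031635/0.951967 = 0.033231

Final: 0.033231


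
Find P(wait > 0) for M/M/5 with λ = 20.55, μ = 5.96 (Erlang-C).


a = λ/μ = 3.4480; ρ = a/5 = 0.6896
P₀ = 0.027627 (from M/M/c formula)
C(c,a) = [a^c/(c!(1−ρ))]·P₀ = [487.33526/(120·0.3104)]·0.027627
= 13.08342·0.027627 = 0.361452

Final: 0.361452


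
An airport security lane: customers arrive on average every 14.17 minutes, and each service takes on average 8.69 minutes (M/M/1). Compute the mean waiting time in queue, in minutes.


λ = 60/14.17 = 4.2343 /hr
μ = 60/8.69 = 6.9045 /hr
ρ = λ/μ = 4.2343/6.9045 = 0.6133
Wq = ρ/(μ−λ) = 0.6133/(6.9045−4.2343) = 0.22967 hr
In minutes: 0.22967·60 = 13.780 min

Final: 13.780 min


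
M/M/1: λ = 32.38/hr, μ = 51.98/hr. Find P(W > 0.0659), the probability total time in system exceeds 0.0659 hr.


W ~ Exponential(μ−λ) for M/M/1.
μ − λ = 51.98 − 32.38 = 19.6000
P(W > t) = e^{−(μ−λ)t} = e^{−1.2916} = 0.274820

Final: 0.274820


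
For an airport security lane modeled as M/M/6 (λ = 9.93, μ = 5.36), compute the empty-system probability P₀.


a = λ/μ = 9.93/5.36 = 1.8526; ρ = a/c = 0.3088
Σ_{k=0}^{5} a^k/k! (terms k=0..5) = 1.00000 + 1.85261 + 1.71609 + 1.05975 + 0.49082 + 0.18186 = 6.30113
Tail: a^6/(6!(1−ρ)) = 40.43028/(720·0.6912) = 0.08124
P₀ = 1/(6.30113 + 0.08124) = 1/6.38237 = 0.156682

Final: 0.156682


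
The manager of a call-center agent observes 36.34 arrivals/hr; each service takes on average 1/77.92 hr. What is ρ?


ρ = λ/μ = 36.34/77.92 = 0.4664

Final: 0.4664


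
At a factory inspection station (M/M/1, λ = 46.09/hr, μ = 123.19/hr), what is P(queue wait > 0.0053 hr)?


ρ = 46.09/123.19 = 0.3741
P(Wq > t) = ρ·e^{−(μ−λ)t} = 0.3741·e^{−0.4086}
= 0.3741·0.664560 = 0.248637

Final: 0.248637


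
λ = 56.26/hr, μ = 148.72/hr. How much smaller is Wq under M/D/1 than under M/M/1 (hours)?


ρ = 56.26/148.72 = 0.3783
Wq(M/M/1) = ρ/(μ−λ) = 0.3783/92.46 = 0.004091 hr
Wq(M/D/1) = ρ/(2(μ−λ)) = 0.002046 hr
Savings = 0.004091 − 0.002046 = 0.002046 hr

Final: 0.002046 hr


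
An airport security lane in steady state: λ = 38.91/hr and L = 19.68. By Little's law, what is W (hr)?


W = L/λ = 19.68/38.91 = 0.5058 hr

Final: 0.5058 hr


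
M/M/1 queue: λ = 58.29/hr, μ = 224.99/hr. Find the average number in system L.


ρ = λ/μ = 58.29/224.99 = 0.2591
L = ρ/(1−ρ) = 0.2591/(1 − 0.2591) = 0.2591/0.7409 = 0.3497

Final: 0.3497


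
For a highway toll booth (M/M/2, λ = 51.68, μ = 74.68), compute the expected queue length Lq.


a = λ/μ = 0.6920; ρ = a/2 = 0.3460
P₀ = 0.485873
Lq = P₀·a^c·ρ / (c!·(1−ρ)²) = 0.485873·0.47889·0.3460/(2·0.42770)
= 0.09412

Final: 0.09412


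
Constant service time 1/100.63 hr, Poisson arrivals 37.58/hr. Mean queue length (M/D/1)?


ρ = 37.58/100.63 = 0.3734
M/D/1: Lq = ρ²/(2(1−ρ)) = 0.1395/(2·0.6266) = 0.11129

Final: 0.11129


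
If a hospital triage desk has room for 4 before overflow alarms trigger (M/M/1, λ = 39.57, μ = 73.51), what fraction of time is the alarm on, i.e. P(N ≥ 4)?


ρ = 39.57/73.51 = 0.5383
P(N ≥ n) = ρ^n = 0.5383^4 = 0.083961

Final: 0.083961


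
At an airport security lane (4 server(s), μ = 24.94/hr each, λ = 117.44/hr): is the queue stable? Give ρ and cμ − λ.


Total capacity cμ = 4·24.94 = 99.76/hr
ρ = λ/(cμ) = 117.44/99.76 = 1.1772
Stable ⇔ ρ < 1: NO
Spare capacity = cμ − λ = 99.76 − 117.44 = -17.68/hr

Final: ρ = 1.1772; unstable; margin = -17.68/hr


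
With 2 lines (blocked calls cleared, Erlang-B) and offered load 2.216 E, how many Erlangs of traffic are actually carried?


B(2,2.216) = 0.432937 (Erlang-B)
Carried load = a(1 − B) = 2.216·(1 − 0.432937) = 2.216·0.567063 = 1.2566 E

Final: 1.2566 Erlangs


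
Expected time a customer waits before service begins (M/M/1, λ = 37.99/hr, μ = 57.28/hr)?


ρ = 37.99/57.28 = 0.6632
Wq = ρ/(μ−λ) = 0.6632/(57.28 − 37.99) = 0.6632/19.29 = 0.03438 hr

Final: 0.03438 hr


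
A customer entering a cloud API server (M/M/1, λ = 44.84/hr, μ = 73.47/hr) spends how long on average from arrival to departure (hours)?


W = 1/(μ−λ) = 1/(73.47 − 44.84) = 1/28.63 = 0.03493 hr

Final: 0.03493 hr


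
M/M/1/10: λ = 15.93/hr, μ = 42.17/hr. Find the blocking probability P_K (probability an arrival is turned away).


ρ = λ/μ = 15.93/42.17 = 0.3778
P_K = (1−ρ)ρ^K/(1−ρ^(K+1)) = (0.6222·0.00005917)/(1 − 0.00002235)
= 0.00003682/0.999978 = 0.00003682

Final: 0.00003682


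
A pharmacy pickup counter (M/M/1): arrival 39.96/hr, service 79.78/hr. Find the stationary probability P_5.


ρ = 39.96/79.78 = 0.5009
P_n = (1−ρ)·ρ^n = (1 − 0.5009)·0.5009^5 = 0.4991·0.031525 = 0.015735

Final: 0.015735


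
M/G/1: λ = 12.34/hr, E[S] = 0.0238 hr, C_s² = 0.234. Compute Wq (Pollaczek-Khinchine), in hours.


ρ = λ·E[S] = 12.34·0.0238 = 0.2937
E[S²] = E[S]²(1+C_s²) = 0.0238²·(1+0.234) = 0.0006990
Wq = λ·E[S²]/(2(1−ρ)) = 12.34·0.0006990/(2·0.7063) = 0.006106 hr

Final: 0.006106 hr


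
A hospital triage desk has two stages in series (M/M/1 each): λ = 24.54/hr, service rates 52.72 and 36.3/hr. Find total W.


Each node sees arrival rate λ = 24.54/hr (tandem ⇒ throughput preserved).
W₁ = 1/(μ₁−λ) = 1/(52.72−24.54) = 0.03549 hr
W₂ = 1/(μ₂−λ) = 1/(36.3−24.54) = 0.08503 hr
W_total = W₁ + W₂ = 0.03549 + 0.08503 = 0.12052 hr

Final: 0.12052 hr


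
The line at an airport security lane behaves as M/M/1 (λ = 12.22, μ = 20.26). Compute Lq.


ρ = 12.22/20.26 = 0.6032
Lq = ρ²/(1−ρ) = 0.3638/0.3968 = 0.9167

Final: 0.9167


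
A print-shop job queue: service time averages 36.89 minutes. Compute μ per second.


μ = 1/(service time) in consistent units.
1 second = 0.0166667 min, so μ = 0.0166667/36.89 = 0.0004518 per second

Final: 0.0004518 /sec


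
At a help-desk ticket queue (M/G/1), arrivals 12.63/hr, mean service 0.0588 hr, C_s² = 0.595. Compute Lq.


ρ = λ·E[S] = 12.63·0.0588 = 0.7426
Lq = ρ²(1+C_s²)/(2(1−ρ)) = 0.5515·(1+0.595)/(2·0.2574)
= 0.5515·1.5950/0.5147 = 1.70906

Final: 1.70906


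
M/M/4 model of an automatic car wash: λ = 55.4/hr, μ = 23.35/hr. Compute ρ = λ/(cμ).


ρ = λ/(cμ) = 55.4/(4·23.35) = 55.4/93.40 = 0.5931

Final: 0.5931


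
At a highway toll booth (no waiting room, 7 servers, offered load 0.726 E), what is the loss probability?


B(c,a) = (a^c/c!) / Σ_{k=0}^{c} a^k/k!
a^7/7! = 0.00002109
Σ terms (k=0..7): 1.00000 + 0.72600 + 0.26354 + 0.06378 + 0.01158 + 0.001681 + 0.0002034 + 0.00002109 = 2.066795
B = 0.00002109/2.066795 = 0.00001021

Final: 0.00001021


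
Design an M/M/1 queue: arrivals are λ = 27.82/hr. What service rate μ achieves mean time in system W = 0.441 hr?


W = 1/(μ−λ) ⇒ μ − λ = 1/W = 1/0.441 = 2.2676
μ = λ + 1/W = 27.82 + 2.2676 = 30.0876 per hr

Final: 30.0876 /hr


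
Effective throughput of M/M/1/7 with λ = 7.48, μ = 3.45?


ρ = 2.1681; P_K = (1−ρ)ρ^7/(1−ρ^8) = 0.539876
λ_eff = λ(1 − P_K) = 7.48·(1 − 0.539876) = 7.48·0.460124 = 3.4417 /hr

Final: 3.4417 /hr


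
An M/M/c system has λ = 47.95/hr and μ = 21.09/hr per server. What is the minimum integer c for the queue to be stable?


Stability requires cμ > λ ⇔ c > λ/μ.
λ/μ = 47.95/21.09 = 2.2736
Minimum integer c = ⌊2.2736⌋ + 1 = 3
Check: 3·21.09 = 63.27 > 47.95, while 2·21.09 = 42.18 ≤ 47.95

Final: 3 servers


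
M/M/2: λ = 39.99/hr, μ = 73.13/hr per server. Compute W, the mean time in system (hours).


a = 0.5468; ρ = 0.2734; P₀ = 0.570577
Lq = P₀·a^c·ρ/(c!(1−ρ)²) = 0.04418
Wq = Lq/λ = 0.04418/39.99 = 0.001105 hr
W = Wq + 1/μ = 0.001105 + 0.01367 = 0.01478 hr

Final: 0.01478 hr


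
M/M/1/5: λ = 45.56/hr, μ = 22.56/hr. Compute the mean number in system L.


ρ = 45.56/22.56 = 2.0195
L = ρ[1 − (K+1)ρ^K + Kρ^(K+1)] / [(1−ρ)(1−ρ^(K+1))]
Numerator: 2.0195·(1 − 6·33.591013 + 5·67.837170) = 279.983510
Denominator: (-1.0195)·(-66.837170) = 68.140732
L = 279.983510/68.140732 = 4.1089

Final: 4.1089


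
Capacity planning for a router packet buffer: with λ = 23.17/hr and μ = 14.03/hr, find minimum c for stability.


Stability requires cμ > λ ⇔ c > λ/μ.
λ/μ = 23.17/14.03 = 1.6515
Minimum integer c = ⌊1.6515⌋ + 1 = 2
Check: 2·14.03 = 28.06 > 23.17, while 1·14.03 = 14.03 ≤ 23.17

Final: 2 servers


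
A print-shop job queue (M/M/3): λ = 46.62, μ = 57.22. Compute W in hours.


a = 0.8148; ρ = 0.2716; P₀ = 0.440449
Lq = P₀·a^c·ρ/(c!(1−ρ)²) = 0.02032
Wq = Lq/λ = 0.02032/46.62 = 0.0004359 hr
W = Wq + 1/μ = 0.0004359 + 0.01748 = 0.01791 hr

Final: 0.01791 hr


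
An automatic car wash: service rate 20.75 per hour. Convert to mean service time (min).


Mean service time = 1/μ = 1/20.75 hour = 0.04819 hour
In minutes: 0.04819 × 60 = 2.8916 min

Final: 2.8916 min


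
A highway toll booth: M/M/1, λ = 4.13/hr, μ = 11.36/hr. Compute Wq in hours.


ρ = 4.13/11.36 = 0.3636
Wq = ρ/(μ−λ) = 0.3636/(11.36 − 4.13) = 0.3636/7.23 = 0.05028 hr

Final: 0.05028 hr


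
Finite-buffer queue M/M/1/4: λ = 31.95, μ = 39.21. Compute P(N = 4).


ρ = λ/μ = 31.95/39.21 = 0.8148
P_K = (1−ρ)ρ^K/(1−ρ^(K+1)) = (0.1852·0.440855)/(1 − 0.359228)
= 0.081627/0.640772 = 0.127389

Final: 0.127389


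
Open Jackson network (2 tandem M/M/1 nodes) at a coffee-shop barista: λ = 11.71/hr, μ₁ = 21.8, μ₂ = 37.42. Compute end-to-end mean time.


Each node sees arrival rate λ = 11.71/hr (tandem ⇒ throughput preserved).
W₁ = 1/(μ₁−λ) = 1/(21.8−11.71) = 0.09911 hr
W₂ = 1/(μ₂−λ) = 1/(37.42−11.71) = 0.03890 hr
W_total = W₁ + W₂ = 0.09911 + 0.03890 = 0.13800 hr

Final: 0.13800 hr


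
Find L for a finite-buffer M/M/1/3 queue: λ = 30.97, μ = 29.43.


ρ = 30.97/29.43 = 1.0523
L = ρ[1 − (K+1)ρ^K + Kρ^(K+1)] / [(1−ρ)(1−ρ^(K+1))]
Numerator: 1.0523·(1 − 4·1.165340 + 3·1.226320) = 0.018519
Denominator: (-0.05233)·(-0.226320) = 0.011843
L = 0.018519/0.011843 = 1.5637

Final: 1.5637


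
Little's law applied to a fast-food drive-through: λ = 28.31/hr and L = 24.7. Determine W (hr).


W = L/λ = 24.7/28.31 = 0.8725 hr

Final: 0.8725 hr


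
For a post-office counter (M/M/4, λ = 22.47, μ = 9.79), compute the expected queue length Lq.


a = λ/μ = 2.2952; ρ = a/4 = 0.5738
P₀ = 0.093832
Lq = P₀·a^c·ρ / (c!·(1−ρ)²) = 0.093832·27.75118·0.5738/(24·0.18165)
= 0.34273

Final: 0.34273


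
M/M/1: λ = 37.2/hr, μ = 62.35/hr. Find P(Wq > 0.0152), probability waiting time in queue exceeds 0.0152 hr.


ρ = 37.2/62.35 = 0.5966
P(Wq > t) = ρ·e^{−(μ−λ)t} = 0.5966·e^{−0.3823}
= 0.5966·0.682304 = 0.407084

Final: 0.407084


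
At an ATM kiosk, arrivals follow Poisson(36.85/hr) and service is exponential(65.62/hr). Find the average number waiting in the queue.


ρ = 36.85/65.62 = 0.5616
Lq = ρ²/(1−ρ) = 0.3154/0.4384 = 0.7193

Final: 0.7193


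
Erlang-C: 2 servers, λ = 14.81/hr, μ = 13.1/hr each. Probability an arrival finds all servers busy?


a = λ/μ = 1.1305; ρ = a/2 = 0.5653
P₀ = 0.277737 (from M/M/c formula)
C(c,a) = [a^c/(c!(1−ρ))]·P₀ = [1.27811/(2·0.4347)]·0.277737
= 1.46999·0.277737 = 0.408271

Final: 0.408271


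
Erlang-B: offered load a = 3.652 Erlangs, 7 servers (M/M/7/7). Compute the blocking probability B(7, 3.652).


B(c,a) = (a^c/c!) / Σ_{k=0}^{c} a^k/k!
a^7/7! = 1.719036
Σ terms (k=0..7): 1.00000 + 3.65200 + 6.66855 + 8.11785 + 7.41160 + 5.41343 + 3.29497 + 1.71904 = 37.277442
B = 1.719036/37.277442 = 0.046115

Final: 0.046115


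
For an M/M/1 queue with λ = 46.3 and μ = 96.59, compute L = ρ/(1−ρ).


ρ = λ/μ = 46.3/96.59 = 0.4793
L = ρ/(1−ρ) = 0.4793/(1 − 0.4793) = 0.4793/0.5207 = 0.9207

Final: 0.9207


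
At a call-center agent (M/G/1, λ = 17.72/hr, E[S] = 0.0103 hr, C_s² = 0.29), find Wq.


ρ = λ·E[S] = 17.72·0.0103 = 0.1825
E[S²] = E[S]²(1+C_s²) = 0.0103²·(1+0.29) = 0.0001369
Wq = λ·E[S²]/(2(1−ρ)) = 17.72·0.0001369/(2·0.8175) = 0.001483 hr

Final: 0.001483 hr


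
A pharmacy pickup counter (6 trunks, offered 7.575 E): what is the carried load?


B(6,7.575) = 0.365898 (Erlang-B)
Carried load = a(1 − B) = 7.575·(1 − 0.365898) = 7.575·0.634102 = 4.8033 E

Final: 4.8033 Erlangs


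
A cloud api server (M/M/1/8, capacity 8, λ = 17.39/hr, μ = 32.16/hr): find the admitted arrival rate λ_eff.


ρ = 0.5407; P_K = (1−ρ)ρ^8/(1−ρ^9) = 0.003370
λ_eff = λ(1 − P_K) = 17.39·(1 − 0.003370) = 17.39·0.996630 = 17.3314 /hr

Final: 17.3314 /hr


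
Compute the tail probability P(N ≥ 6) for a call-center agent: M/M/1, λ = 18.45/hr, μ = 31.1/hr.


ρ = 18.45/31.1 = 0.5932
P(N ≥ n) = ρ^n = 0.5932^6 = 0.043593

Final: 0.043593


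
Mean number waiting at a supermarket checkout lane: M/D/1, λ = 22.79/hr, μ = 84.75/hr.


ρ = 22.79/84.75 = 0.2689
M/D/1: Lq = ρ²/(2(1−ρ)) = 0.07231/(2·0.7311) = 0.04945

Final: 0.04945


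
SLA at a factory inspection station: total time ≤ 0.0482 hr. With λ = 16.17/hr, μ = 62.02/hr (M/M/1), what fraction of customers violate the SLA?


W ~ Exponential(μ−λ) for M/M/1.
μ − λ = 62.02 − 16.17 = 45.8500
P(W > t) = e^{−(μ−λ)t} = e^{−2.2100} = 0.109704

Final: 0.109704


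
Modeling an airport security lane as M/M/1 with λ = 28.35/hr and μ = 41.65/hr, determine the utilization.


ρ = λ/μ = 28.35/41.65 = 0.6807

Final: 0.6807


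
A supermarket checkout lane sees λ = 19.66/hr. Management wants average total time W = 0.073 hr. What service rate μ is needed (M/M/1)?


W = 1/(μ−λ) ⇒ μ − λ = 1/W = 1/0.073 = 13.6986
μ = λ + 1/W = 19.66 + 13.6986 = 33.3586 per hr

Final: 33.3586 /hr


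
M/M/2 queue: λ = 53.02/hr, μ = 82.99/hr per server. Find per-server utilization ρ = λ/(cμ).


ρ = λ/(cμ) = 53.02/(2·82.99) = 53.02/165.98 = 0.3194

Final: 0.3194


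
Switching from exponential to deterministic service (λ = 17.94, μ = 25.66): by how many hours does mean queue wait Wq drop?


ρ = 17.94/25.66 = 0.6991
Wq(M/M/1) = ρ/(μ−λ) = 0.6991/7.72 = 0.09056 hr
Wq(M/D/1) = ρ/(2(μ−λ)) = 0.04528 hr
Savings = 0.09056 − 0.04528 = 0.04528 hr

Final: 0.04528 hr


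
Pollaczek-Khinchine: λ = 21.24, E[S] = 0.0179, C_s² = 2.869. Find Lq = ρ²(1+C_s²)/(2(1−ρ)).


ρ = λ·E[S] = 21.24·0.0179 = 0.3802
Lq = ρ²(1+C_s²)/(2(1−ρ)) = 0.1445·(1+2.869)/(2·0.6198)
= 0.1445·3.8690/1.2396 = 0.45116

Final: 0.45116


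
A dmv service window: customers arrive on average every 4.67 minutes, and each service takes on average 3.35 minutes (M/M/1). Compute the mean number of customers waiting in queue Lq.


λ = 60/4.67 = 12.8480 /hr
μ = 60/3.35 = 17.9104 /hr
ρ = λ/μ = 12.8480/17.9104 = 0.7173
Lq = ρ²/(1−ρ) = 0.5146/0.2827 = 1.8205

Final: 1.8205


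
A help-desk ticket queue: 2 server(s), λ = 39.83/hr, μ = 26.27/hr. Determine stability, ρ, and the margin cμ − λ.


Total capacity cμ = 2·26.27 = 52.54/hr
ρ = λ/(cμ) = 39.83/52.54 = 0.7581
Stable ⇔ ρ < 1: YES
Spare capacity = cμ − λ = 52.54 − 39.83 = 12.71/hr

Final: ρ = 0.7581; stable; margin = 12.71/hr


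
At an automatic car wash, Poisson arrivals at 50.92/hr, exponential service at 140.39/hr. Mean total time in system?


W = 1/(μ−λ) = 1/(140.39 − 50.92) = 1/89.47 = 0.01118 hr

Final: 0.01118 hr


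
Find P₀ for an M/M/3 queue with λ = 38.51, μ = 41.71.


a = λ/μ = 38.51/41.71 = 0.9233; ρ = a/c = 0.3078
Σ_{k=0}^{2} a^k/k! (terms k=0..2) = 1.00000 + 0.92328 + 0.42622 = 2.34950
Tail: a^3/(3!(1−ρ)) = 0.78705/(6·0.6922) = 0.18949
P₀ = 1/(2.34950 + 0.18949) = 1/2.53900 = 0.393857

Final: 0.393857


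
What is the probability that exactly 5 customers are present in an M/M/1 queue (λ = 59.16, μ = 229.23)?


ρ = 59.16/229.23 = 0.2581
P_n = (1−ρ)·ρ^n = (1 − 0.2581)·0.2581^5 = 0.7419·0.001145 = 0.0008495

Final: 0.0008495


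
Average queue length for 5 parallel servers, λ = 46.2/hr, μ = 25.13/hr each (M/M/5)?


a = λ/μ = 1.8384; ρ = a/5 = 0.3677
P₀ = 0.158309
Lq = P₀·a^c·ρ / (c!·(1−ρ)²) = 0.158309·21.00136·0.3677/(120·0.39982)
= 0.02548

Final: 0.02548


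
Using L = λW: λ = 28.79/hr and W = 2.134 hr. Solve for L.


L = λW = 28.79·2.134 = 61.4379

Final: 61.4379


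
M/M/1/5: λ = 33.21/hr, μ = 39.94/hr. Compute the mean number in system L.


ρ = 33.21/39.94 = 0.8315
L = ρ[1 − (K+1)ρ^K + Kρ^(K+1)] / [(1−ρ)(1−ρ^(K+1))]
Numerator: 0.8315·(1 − 6·0.397470 + 5·0.330495) = 0.222556
Denominator: (0.1685)·(0.669505) = 0.112813
L = 0.222556/0.112813 = 1.9728

Final: 1.9728


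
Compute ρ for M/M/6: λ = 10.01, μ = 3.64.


ρ = λ/(cμ) = 10.01/(6·3.64) = 10.01/21.84 = 0.4583

Final: 0.4583


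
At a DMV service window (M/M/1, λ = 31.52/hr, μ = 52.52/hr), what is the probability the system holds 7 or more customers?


ρ = 31.52/52.52 = 0.6002
P(N ≥ n) = ρ^n = 0.6002^7 = 0.028043

Final: 0.028043


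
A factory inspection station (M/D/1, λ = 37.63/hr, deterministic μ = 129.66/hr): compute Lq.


ρ = 37.63/129.66 = 0.2902
M/D/1: Lq = ρ²/(2(1−ρ)) = 0.08423/(2·0.7098) = 0.05933

Final: 0.05933


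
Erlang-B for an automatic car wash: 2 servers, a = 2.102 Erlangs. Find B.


B(c,a) = (a^c/c!) / Σ_{k=0}^{c} a^k/k!
a^2/2! = 2.209202
Σ terms (k=0..2): 1.00000 + 2.10200 + 2.20920 = 5.311202
B = 2.209202/5.311202 = 0.415951

Final: 0.415951


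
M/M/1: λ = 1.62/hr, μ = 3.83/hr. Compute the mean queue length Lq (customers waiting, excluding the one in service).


ρ = 1.62/3.83 = 0.4230
Lq = ρ²/(1−ρ) = 0.1789/0.5770 = 0.3101

Final: 0.3101


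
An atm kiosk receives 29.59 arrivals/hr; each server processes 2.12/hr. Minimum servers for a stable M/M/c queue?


Stability requires cμ > λ ⇔ c > λ/μ.
λ/μ = 29.59/2.12 = 13.9575
Minimum integer c = ⌊13.9575⌋ + 1 = 14
Check: 14·2.12 = 29.68 > 29.59, while 13·2.12 = 27.56 ≤ 29.59

Final: 14 servers


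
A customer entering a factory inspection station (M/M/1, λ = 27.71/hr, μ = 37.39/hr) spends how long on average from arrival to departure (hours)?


W = 1/(μ−λ) = 1/(37.39 − 27.71) = 1/9.68 = 0.1033 hr

Final: 0.1033 hr


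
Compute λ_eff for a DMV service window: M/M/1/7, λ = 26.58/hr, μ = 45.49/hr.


ρ = 0.5843; P_K = (1−ρ)ρ^7/(1−ρ^8) = 0.009799
λ_eff = λ(1 − P_K) = 26.58·(1 − 0.009799) = 26.58·0.990201 = 26.3195 /hr

Final: 26.3195 /hr


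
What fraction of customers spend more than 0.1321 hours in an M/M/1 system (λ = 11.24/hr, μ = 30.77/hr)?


W ~ Exponential(μ−λ) for M/M/1.
μ − λ = 30.77 − 11.24 = 19.5300
P(W > t) = e^{−(μ−λ)t} = e^{−2.5799} = 0.075781

Final: 0.075781


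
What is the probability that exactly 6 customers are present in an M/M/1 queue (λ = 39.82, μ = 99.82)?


ρ = 39.82/99.82 = 0.3989
P_n = (1−ρ)·ρ^n = (1 − 0.3989)·0.3989^6 = 0.6011·0.004030 = 0.002422

Final: 0.002422


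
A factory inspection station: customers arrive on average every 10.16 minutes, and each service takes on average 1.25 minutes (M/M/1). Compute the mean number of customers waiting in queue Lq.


λ = 60/10.16 = 5.9055 /hr
μ = 60/1.25 = 48.0000 /hr
ρ = λ/μ = 5.9055/48.0000 = 0.1230
Lq = ρ²/(1−ρ) = 0.01514/0.8770 = 0.01726

Final: 0.01726


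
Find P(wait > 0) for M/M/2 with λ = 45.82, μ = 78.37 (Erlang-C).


a = λ/μ = 0.5847; ρ = a/2 = 0.2923
P₀ = 0.547591 (from M/M/c formula)
C(c,a) = [a^c/(c!(1−ρ))]·P₀ = [0.34183/(2·0.7077)]·0.547591
= 0.24152·0.547591 = 0.132253

Final: 0.132253


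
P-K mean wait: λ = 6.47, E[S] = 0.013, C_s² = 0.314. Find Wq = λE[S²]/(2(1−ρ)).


ρ = λ·E[S] = 6.47·0.013 = 0.08411
E[S²] = E[S]²(1+C_s²) = 0.013²·(1+0.314) = 0.0002221
Wq = λ·E[S²]/(2(1−ρ)) = 6.47·0.0002221/(2·0.9159) = 0.0007844 hr

Final: 0.0007844 hr


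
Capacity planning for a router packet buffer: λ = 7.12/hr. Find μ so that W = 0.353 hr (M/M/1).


W = 1/(μ−λ) ⇒ μ − λ = 1/W = 1/0.353 = 2.8329
μ = λ + 1/W = 7.12 + 2.8329 = 9.9529 per hr

Final: 9.9529 /hr


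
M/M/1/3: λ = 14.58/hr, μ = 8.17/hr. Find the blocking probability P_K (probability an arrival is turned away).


ρ = λ/μ = 14.58/8.17 = 1.7846
P_K = (1−ρ)ρ^K/(1−ρ^(K+1)) = (-0.7846·5.683376)/(1 − 10.142427)
= -4.459050/-9.142427 = 0.487732

Final: 0.487732


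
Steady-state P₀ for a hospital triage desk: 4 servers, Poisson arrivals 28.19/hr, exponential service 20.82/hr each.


a = λ/μ = 28.19/20.82 = 1.3540; ρ = a/c = 0.3385
Σ_{k=0}^{3} a^k/k! (terms k=0..3) = 1.00000 + 1.35399 + 0.91664 + 0.41371 = 3.68433
Tail: a^4/(4!(1−ρ)) = 3.36091/(24·0.6615) = 0.21170
P₀ = 1/(3.68433 + 0.21170) = 1/3.89603 = 0.256672

Final: 0.256672


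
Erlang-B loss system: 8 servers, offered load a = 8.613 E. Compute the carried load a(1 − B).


B(8,8.613) = 0.268903 (Erlang-B)
Carried load = a(1 − B) = 8.613·(1 − 0.268903) = 8.613·0.731097 = 6.2969 E

Final: 6.2969 Erlangs


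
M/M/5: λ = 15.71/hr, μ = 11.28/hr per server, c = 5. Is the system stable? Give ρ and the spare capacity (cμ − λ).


Total capacity cμ = 5·11.28 = 56.40/hr
ρ = λ/(cμ) = 15.71/56.40 = 0.2785
Stable ⇔ ρ < 1: YES
Spare capacity = cμ − λ = 56.40 − 15.71 = 40.69/hr

Final: ρ = 0.2785; stable; margin = 40.69/hr


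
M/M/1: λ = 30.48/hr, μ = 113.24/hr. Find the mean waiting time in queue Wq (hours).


ρ = 30.48/113.24 = 0.2692
Wq = ρ/(μ−λ) = 0.2692/(113.24 − 30.48) = 0.2692/82.76 = 0.003252 hr

Final: 0.003252 hr


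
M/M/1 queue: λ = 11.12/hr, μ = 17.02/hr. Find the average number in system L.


ρ = λ/μ = 11.12/17.02 = 0.6533
L = ρ/(1−ρ) = 0.6533/(1 − 0.6533) = 0.6533/0.3467 = 1.8847

Final: 1.8847


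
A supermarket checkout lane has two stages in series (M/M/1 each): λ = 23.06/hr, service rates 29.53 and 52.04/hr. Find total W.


Each node sees arrival rate λ = 23.06/hr (tandem ⇒ throughput preserved).
W₁ = 1/(μ₁−λ) = 1/(29.53−23.06) = 0.15456 hr
W₂ = 1/(μ₂−λ) = 1/(52.04−23.06) = 0.03451 hr
W_total = W₁ + W₂ = 0.15456 + 0.03451 = 0.18907 hr

Final: 0.18907 hr


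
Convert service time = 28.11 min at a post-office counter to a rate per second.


μ = 1/(service time) in consistent units.
1 second = 0.0166667 min, so μ = 0.0166667/28.11 = 0.0005929 per second

Final: 0.0005929 /sec


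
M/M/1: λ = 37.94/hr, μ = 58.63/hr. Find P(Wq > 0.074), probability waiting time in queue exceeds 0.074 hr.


ρ = 37.94/58.63 = 0.6471
P(Wq > t) = ρ·e^{−(μ−λ)t} = 0.6471·e^{−1.5311}
= 0.6471·0.216306 = 0.139974

Final: 0.139974


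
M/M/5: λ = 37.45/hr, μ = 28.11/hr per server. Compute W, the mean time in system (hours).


a = 1.3323; ρ = 0.2665; P₀ = 0.263658
Lq = P₀·a^c·ρ/(c!(1−ρ)²) = 0.004566
Wq = Lq/λ = 0.004566/37.45 = 0.0001219 hr
W = Wq + 1/μ = 0.0001219 + 0.03557 = 0.03570 hr

Final: 0.03570 hr


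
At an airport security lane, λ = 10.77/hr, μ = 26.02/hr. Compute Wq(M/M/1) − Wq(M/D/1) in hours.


ρ = 10.77/26.02 = 0.4139
Wq(M/M/1) = ρ/(μ−λ) = 0.4139/15.25 = 0.02714 hr
Wq(M/D/1) = ρ/(2(μ−λ)) = 0.01357 hr
Savings = 0.02714 − 0.01357 = 0.01357 hr

Final: 0.01357 hr


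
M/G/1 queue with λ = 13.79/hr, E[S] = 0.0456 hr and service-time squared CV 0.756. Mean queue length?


ρ = λ·E[S] = 13.79·0.0456 = 0.6288
Lq = ρ²(1+C_s²)/(2(1−ρ)) = 0.3954·(1+0.756)/(2·0.3712)
= 0.3954·1.7560/0.7424 = 0.93535

Final: 0.93535


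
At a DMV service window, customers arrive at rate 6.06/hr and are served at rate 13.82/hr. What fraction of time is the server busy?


ρ = λ/μ = 6.06/13.82 = 0.4385

Final: 0.4385


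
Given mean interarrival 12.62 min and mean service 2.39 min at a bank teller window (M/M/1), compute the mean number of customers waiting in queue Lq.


λ = 60/12.62 = 4.7544 /hr
μ = 60/2.39 = 25.1046 /hr
ρ = λ/μ = 4.7544/25.1046 = 0.1894
Lq = ρ²/(1−ρ) = 0.03587/0.8106 = 0.04424

Final: 0.04424


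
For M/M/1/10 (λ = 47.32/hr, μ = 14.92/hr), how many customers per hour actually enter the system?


ρ = 3.1716; P_K = (1−ρ)ρ^10/(1−ρ^11) = 0.684702
λ_eff = λ(1 − P_K) = 47.32·(1 − 0.684702) = 47.32·0.315298 = 14.9199 /hr

Final: 14.9199 /hr


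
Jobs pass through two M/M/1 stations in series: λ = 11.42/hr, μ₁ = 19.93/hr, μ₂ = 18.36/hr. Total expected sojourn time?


Each node sees arrival rate λ = 11.42/hr (tandem ⇒ throughput preserved).
W₁ = 1/(μ₁−λ) = 1/(19.93−11.42) = 0.11751 hr
W₂ = 1/(μ₂−λ) = 1/(18.36−11.42) = 0.14409 hr
W_total = W₁ + W₂ = 0.11751 + 0.14409 = 0.26160 hr

Final: 0.26160 hr


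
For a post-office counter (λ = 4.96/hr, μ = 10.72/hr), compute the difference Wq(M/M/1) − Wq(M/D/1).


ρ = 4.96/10.72 = 0.4627
Wq(M/M/1) = ρ/(μ−λ) = 0.4627/5.76 = 0.08033 hr
Wq(M/D/1) = ρ/(2(μ−λ)) = 0.04016 hr
Savings = 0.08033 − 0.04016 = 0.04016 hr

Final: 0.04016 hr


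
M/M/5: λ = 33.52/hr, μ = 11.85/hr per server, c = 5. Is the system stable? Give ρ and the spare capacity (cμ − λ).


Total capacity cμ = 5·11.85 = 59.25/hr
ρ = λ/(cμ) = 33.52/59.25 = 0.5657
Stable ⇔ ρ < 1: YES
Spare capacity = cμ − λ = 59.25 − 33.52 = 25.73/hr

Final: ρ = 0.5657; stable; margin = 25.73/hr


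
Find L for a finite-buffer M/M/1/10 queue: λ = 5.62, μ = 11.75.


ρ = 5.62/11.75 = 0.4783
L = ρ[1 − (K+1)ρ^K + Kρ^(K+1)] / [(1−ρ)(1−ρ^(K+1))]
Numerator: 0.4783·(1 − 11·0.0006266 + 10·0.0002997) = 0.476435
Denominator: (0.5217)·(0.999700) = 0.521546
L = 0.476435/0.521546 = 0.9135

Final: 0.9135


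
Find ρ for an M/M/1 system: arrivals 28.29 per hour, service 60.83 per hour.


ρ = λ/μ = 28.29/60.83 = 0.4651

Final: 0.4651


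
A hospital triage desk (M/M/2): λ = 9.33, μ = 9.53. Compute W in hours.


a = 0.9790; ρ = 0.4895; P₀ = 0.342726
Lq = P₀·a^c·ρ/(c!(1−ρ)²) = 0.30851
Wq = Lq/λ = 0.30851/9.33 = 0.03307 hr
W = Wq + 1/μ = 0.03307 + 0.10493 = 0.13800 hr

Final: 0.13800 hr


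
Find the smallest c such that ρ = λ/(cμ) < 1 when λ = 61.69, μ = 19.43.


Stability requires cμ > λ ⇔ c > λ/μ.
λ/μ = 61.69/19.43 = 3.1750
Minimum integer c = ⌊3.1750⌋ + 1 = 4
Check: 4·19.43 = 77.72 > 61.69, while 3·19.43 = 58.29 ≤ 61.69

Final: 4 servers


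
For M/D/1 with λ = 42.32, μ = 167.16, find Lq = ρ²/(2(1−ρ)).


ρ = 42.32/167.16 = 0.2532
M/D/1: Lq = ρ²/(2(1−ρ)) = 0.06410/(2·0.7468) = 0.04291

Final: 0.04291


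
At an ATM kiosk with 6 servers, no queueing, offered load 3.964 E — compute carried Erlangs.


B(6,3.964) = 0.114565 (Erlang-B)
Carried load = a(1 − B) = 3.964·(1 − 0.114565) = 3.964·0.885435 = 3.5099 E

Final: 3.5099 Erlangs
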